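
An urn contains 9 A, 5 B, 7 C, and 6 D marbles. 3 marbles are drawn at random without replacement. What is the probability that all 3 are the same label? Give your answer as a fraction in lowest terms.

149/2925

There are C(27,3) = 2925 ways to draw 3 marbles.
All same label: C(9,3) + C(5,3) + C(7,3) + C(6,3) = 84 + 10 + 35 + 20 = 149.
Probability = 149/2925.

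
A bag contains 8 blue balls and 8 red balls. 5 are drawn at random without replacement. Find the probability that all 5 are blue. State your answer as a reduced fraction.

There are C(16,5) = 4368 possible selections.
Selections with all blue: C(8,5) = 56.
Probability = 56/4368 = 1/78.

1/78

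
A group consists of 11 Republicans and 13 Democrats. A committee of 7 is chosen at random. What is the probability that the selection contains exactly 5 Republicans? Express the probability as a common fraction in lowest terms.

91/874

The sample space is all 7-subsets of the 24: C(24,7) = 346104.
Selections with exactly 5 Republicans: choose 5 of the 11 Republicans and 2 of the 13 Democrats, C(11,5)·C(13,2) = 462·78 = 36036.
Probability = 36036/346104 = 91/874.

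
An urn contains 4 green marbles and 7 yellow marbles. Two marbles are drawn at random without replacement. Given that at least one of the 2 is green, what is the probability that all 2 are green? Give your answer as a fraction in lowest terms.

Work in counts. Selections with at least one green: C(11,2) − C(7,2) = 55 − 21 = 34.
Of those, selections where all 2 are green: C(4,2) = 6.
Conditional probability = 6/34 = 3/17.

3/17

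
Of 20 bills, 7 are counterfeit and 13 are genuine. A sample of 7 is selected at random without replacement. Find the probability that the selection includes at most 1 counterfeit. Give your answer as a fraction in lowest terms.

There are C(20,7) = 77520 ways to choose the 7.
Favorable selections (at most 1 counterfeit): C(7,0)·C(13,7) + C(7,1)·C(13,6) = 1716 + 12012 = 13728.
Probability = 13728/77520 = 286/1615.

286/1615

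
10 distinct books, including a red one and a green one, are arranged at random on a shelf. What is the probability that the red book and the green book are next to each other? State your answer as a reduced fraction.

There are 10! = 3628800 arrangements.
Treat the red book and the green book as a block: 9! arrangements of the blocks × 2 orders within the block = 2·362880 = 725760.
Probability = 725760/3628800 = 1/5.

1/5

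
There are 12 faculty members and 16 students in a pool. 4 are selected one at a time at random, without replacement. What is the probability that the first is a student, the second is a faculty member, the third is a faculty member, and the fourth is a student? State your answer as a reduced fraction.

Multiply the conditional probabilities at each draw: 16/28 · 12/27 · 11/26 · 15/25 = 31680/491400 = 88/1365.

88/1365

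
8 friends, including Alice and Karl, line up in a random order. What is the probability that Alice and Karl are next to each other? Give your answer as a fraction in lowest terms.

1/4

There are 8! = 40320 arrangements.
Treat Alice and Karl as a block: 7! arrangements of the blocks × 2 orders within the block = 2·5040 = 10080.
Probability = 10080/40320 = 1/4.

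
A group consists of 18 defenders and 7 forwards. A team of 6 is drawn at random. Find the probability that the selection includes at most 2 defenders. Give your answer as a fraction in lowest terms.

41/1265

Total selections: C(25,6) = 177100.
Favorable selections (at most 2 defenders): C(18,0)·C(7,6) + C(18,1)·C(7,5) + C(18,2)·C(7,4) = 7 + 378 + 5355 = 5740.
Probability = 5740/177100 = 41/1265.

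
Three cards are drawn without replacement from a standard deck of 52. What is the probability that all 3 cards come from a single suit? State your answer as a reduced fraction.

22/425

There are C(52,3) = 22100 possible 3-card hands.
Hands of one suit: 4 suits × C(13,3) = 4·286 = 1144.
Probability = 1144/22100 = 22/425.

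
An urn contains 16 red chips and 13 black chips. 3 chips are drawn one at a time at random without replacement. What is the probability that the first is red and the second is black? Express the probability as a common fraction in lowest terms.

52/203

Multiply the conditional probabilities at each draw: 16/29 · 13/28 = 208/812 = 52/203.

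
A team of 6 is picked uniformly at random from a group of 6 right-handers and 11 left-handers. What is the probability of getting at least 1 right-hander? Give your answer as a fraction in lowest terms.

851/884

Total selections: C(17,6) = 12376.
Favorable selections (at least 1 right-hander): C(6,1)·C(11,5) + C(6,2)·C(11,4) + C(6,3)·C(11,3) + C(6,4)·C(11,2) + C(6,5)·C(11,1) + C(6,6)·C(11,0) = 2772 + 4950 + 3300 + 825 + 66 + 1 = 11914.
Probability = 11914/12376 = 851/884.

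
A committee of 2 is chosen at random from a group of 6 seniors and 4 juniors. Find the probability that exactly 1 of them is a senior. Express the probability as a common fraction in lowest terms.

8/15

The sample space is all 2-subsets of the 10: C(10,2) = 45.
Selections with exactly 1 senior: choose 1 of the 6 seniors and 1 of the 4 juniors, C(6,1)·C(4,1) = 6·4 = 24.
Probability = 24/45 = 8/15.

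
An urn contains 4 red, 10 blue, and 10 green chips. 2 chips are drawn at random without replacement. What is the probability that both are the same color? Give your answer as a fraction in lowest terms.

8/23

There are C(24,2) = 276 ways to draw 2 chips.
All same color: C(4,2) + C(10,2) + C(10,2) = 6 + 45 + 45 = 96.
Probability = 96/276 = 8/23.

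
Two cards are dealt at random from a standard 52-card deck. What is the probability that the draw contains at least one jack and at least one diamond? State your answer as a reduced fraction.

There are C(52,2) = 1326 possible draws.
By inclusion-exclusion on the complements, draws missing all jacks or all diamonds: C(48,2) + C(39,2) − C(36,2) = 1128 + 741 − 630 = 1239.
So draws with at least one of each: 1326 − 1239 = 87, probability 87/1326 = 29/442.

29/442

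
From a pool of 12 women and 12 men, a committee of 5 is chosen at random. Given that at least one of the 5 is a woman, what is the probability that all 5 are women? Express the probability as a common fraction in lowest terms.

3/158

Work in counts. Selections with at least one woman: C(24,5) − C(12,5) = 42504 − 792 = 41712.
Of those, selections where all 5 are women: C(12,5) = 792.
Conditional probability = 792/41712 = 3/158.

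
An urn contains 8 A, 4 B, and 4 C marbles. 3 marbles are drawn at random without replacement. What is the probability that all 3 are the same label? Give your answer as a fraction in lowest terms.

There are C(16,3) = 560 ways to draw 3 marbles.
All same label: C(8,3) + C(4,3) + C(4,3) = 56 + 4 + 4 = 64.
Probability = 64/560 = 4/35.

4/35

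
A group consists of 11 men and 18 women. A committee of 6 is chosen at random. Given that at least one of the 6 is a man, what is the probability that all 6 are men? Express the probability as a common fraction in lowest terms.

1/988

Work in counts. Selections with at least one man: C(29,6) − C(18,6) = 475020 − 18564 = 456456.
Of those, selections where all 6 are men: C(11,6) = 462.
Conditional probability = 462/456456 = 1/988.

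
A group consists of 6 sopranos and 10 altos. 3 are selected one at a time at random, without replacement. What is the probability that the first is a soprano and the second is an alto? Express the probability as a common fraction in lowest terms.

1/4

Multiply the conditional probabilities at each draw: 6/16 · 10/15 = 60/240 = 1/4.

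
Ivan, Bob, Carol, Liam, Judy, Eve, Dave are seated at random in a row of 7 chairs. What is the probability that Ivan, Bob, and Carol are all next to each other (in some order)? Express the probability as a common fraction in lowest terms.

There are 7! = 5040 arrangements.
Treat the three as one block: 5! placements × 3! orders within the block = 120·6 = 720.
Probability = 720/5040 = 1/7.

1/7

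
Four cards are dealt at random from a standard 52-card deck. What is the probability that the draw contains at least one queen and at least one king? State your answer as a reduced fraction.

1332/20825

There are C(52,4) = 270725 possible draws.
By inclusion-exclusion on the complements, draws missing all queens or all kings: C(48,4) + C(48,4) − C(44,4) = 194580 + 194580 − 135751 = 253409.
So draws with at least one of each: 270725 − 253409 = 17316, probability 17316/270725 = 1332/20825.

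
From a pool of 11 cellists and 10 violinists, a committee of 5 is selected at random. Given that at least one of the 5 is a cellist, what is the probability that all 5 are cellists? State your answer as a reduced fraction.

2/87

Work in counts. Selections with at least one cellist: C(21,5) − C(10,5) = 20349 − 252 = 20097.
Of those, selections where all 5 are cellists: C(11,5) = 462.
Conditional probability = 462/20097 = 2/87.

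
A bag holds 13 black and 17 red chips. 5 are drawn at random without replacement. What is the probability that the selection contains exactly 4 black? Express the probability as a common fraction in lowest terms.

935/10962

The sample space is all 5-subsets of the 30: C(30,5) = 142506.
Selections with exactly 4 black: choose 4 of the 13 black and 1 of the 17 red, C(13,4)·C(17,1) = 715·17 = 12155.
Probability = 12155/142506 = 935/10962.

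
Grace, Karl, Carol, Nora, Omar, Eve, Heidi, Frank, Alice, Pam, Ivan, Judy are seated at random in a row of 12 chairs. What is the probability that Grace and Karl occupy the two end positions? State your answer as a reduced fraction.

There are 12! = 479001600 arrangements.
Place Grace and Karl at the ends in 2 ways, arrange the remaining 10 in 10! = 3628800 ways: 2·3628800 = 7257600.
Probability = 7257600/479001600 = 1/66.

1/66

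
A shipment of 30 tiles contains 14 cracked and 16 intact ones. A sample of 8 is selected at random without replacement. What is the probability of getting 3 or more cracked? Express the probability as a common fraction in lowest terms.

126953/150075

Total selections: C(30,8) = 5852925.
Favorable selections (3 or more cracked): C(14,3)·C(16,5) + C(14,4)·C(16,4) + C(14,5)·C(16,3) + C(14,6)·C(16,2) + C(14,7)·C(16,1) + C(14,8)·C(16,0) = 1589952 + 1821820 + 1121120 + 360360 + 54912 + 3003 = 4951167.
Probability = 4951167/5852925 = 126953/150075.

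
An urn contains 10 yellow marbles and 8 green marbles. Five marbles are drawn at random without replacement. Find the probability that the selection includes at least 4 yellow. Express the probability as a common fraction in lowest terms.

Total selections: C(18,5) = 8568.
Favorable selections (at least 4 yellow): C(10,4)·C(8,1) + C(10,5)·C(8,0) = 1680 + 252 = 1932.
Probability = 1932/8568 = 23/102.

23/102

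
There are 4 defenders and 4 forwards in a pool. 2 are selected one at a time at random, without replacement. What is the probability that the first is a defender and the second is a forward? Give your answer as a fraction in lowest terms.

Multiply the conditional probabilities at each draw: 4/8 · 4/7 = 16/56 = 2/7.

2/7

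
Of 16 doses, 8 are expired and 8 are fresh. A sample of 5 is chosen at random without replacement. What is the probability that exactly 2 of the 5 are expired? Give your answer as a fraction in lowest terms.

There are C(16,5) = 4368 ways to choose 5 from 16.
Selections with exactly 2 expired: choose 2 of the 8 expired and 3 of the 8 fresh, C(8,2)·C(8,3) = 28·56 = 1568.
Probability = 1568/4368 = 14/39.

14/39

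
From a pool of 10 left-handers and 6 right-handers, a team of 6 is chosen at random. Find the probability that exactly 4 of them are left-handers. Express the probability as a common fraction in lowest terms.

Total number of selections: C(16,6) = 8008.
Selections with exactly 4 left-handers: choose 4 of the 10 left-handers and 2 of the 6 right-handers, C(10,4)·C(6,2) = 210·15 = 3150.
Probability = 3150/8008 = 225/572.

225/572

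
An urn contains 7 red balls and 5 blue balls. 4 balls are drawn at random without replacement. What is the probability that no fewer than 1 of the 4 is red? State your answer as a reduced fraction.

98/99

Total selections: C(12,4) = 495.
Favorable selections (no fewer than 1 red): C(7,1)·C(5,3) + C(7,2)·C(5,2) + C(7,3)·C(5,1) + C(7,4)·C(5,0) = 70 + 210 + 175 + 35 = 490.
Probability = 490/495 = 98/99.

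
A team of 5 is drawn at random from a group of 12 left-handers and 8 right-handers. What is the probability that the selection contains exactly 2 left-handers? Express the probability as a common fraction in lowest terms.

77/323

There are C(20,5) = 15504 ways to choose 5 from 20.
Selections with exactly 2 left-handers: choose 2 of the 12 left-handers and 3 of the 8 right-handers, C(12,2)·C(8,3) = 66·56 = 3696.
Probability = 3696/15504 = 77/323.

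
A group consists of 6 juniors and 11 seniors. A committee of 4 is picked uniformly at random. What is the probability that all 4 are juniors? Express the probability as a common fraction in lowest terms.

There are C(17,4) = 2380 possible selections.
Selections with all juniors: C(6,4) = 15.
Probability = 15/2380 = 3/476.

3/476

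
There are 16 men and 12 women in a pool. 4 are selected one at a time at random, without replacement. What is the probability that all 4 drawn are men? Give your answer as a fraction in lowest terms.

Multiply the conditional probabilities at each draw: 16/28 · 15/27 · 14/26 · 13/25 = 43680/491400 = 4/45.

4/45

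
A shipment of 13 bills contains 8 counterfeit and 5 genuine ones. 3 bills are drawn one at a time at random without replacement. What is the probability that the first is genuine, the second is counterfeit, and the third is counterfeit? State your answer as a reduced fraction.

70/429

Multiply the conditional probabilities at each draw: 5/13 · 8/12 · 7/11 = 280/1716 = 70/429.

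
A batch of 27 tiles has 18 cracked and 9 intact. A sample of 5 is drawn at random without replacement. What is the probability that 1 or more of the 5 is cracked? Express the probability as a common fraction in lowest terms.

4478/4485

Total selections: C(27,5) = 80730.
Favorable selections (1 or more cracked): C(18,1)·C(9,4) + C(18,2)·C(9,3) + C(18,3)·C(9,2) + C(18,4)·C(9,1) + C(18,5)·C(9,0) = 2268 + 12852 + 29376 + 27540 + 8568 = 80604.
Probability = 80604/80730 = 4478/4485.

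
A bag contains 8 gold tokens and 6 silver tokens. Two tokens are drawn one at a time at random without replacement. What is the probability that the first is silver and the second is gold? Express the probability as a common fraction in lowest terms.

Multiply the conditional probabilities at each draw: 6/14 · 8/13 = 48/182 = 24/91.

24/91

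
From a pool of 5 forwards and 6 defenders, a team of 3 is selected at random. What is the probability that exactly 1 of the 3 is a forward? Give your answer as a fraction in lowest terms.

5/11

There are C(11,3) = 165 ways to choose 3 from 11.
Selections with exactly 1 forward: choose 1 of the 5 forwards and 2 of the 6 defenders, C(5,1)·C(6,2) = 5·15 = 75.
Probability = 75/165 = 5/11.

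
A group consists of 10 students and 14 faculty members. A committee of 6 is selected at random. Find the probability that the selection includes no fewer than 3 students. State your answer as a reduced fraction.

216/437

Total selections: C(24,6) = 134596.
Count the complement (fewer than 3 students): C(10,0)·C(14,6) + C(10,1)·C(14,5) + C(10,2)·C(14,4) = 3003 + 20020 + 45045 = 68068.
Probability = 1 − 68068/134596 = 66528/134596 = 216/437.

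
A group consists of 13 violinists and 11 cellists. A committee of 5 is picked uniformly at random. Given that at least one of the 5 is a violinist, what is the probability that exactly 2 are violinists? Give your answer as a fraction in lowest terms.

15/49

Work in counts. Selections with at least one violinist: C(24,5) − C(11,5) = 42504 − 462 = 42042.
Of those, selections where exactly 2 are violinists: C(13,2)·C(11,3) = 78·165 = 12870.
Conditional probability = 12870/42042 = 15/49.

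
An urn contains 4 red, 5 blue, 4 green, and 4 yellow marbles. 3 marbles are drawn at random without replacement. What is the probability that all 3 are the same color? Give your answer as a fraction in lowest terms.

There are C(17,3) = 680 ways to draw 3 marbles.
All same color: C(4,3) + C(5,3) + C(4,3) + C(4,3) = 4 + 10 + 4 + 4 = 22.
Probability = 22/680 = 11/340.

11/340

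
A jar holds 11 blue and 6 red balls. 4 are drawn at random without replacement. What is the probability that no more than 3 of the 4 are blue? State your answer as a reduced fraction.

205/238

There are C(17,4) = 2380 ways to choose the 4.
The complement is exactly 4 blue: C(11,4)·C(6,0) = 330.
Probability = 1 − 330/2380 = 2050/2380 = 205/238.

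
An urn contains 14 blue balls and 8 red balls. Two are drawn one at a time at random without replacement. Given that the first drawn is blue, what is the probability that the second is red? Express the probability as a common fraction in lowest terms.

After removing one blue, 21 remain: 13 blue and 8 red.
So the probability the next is red is 8/21.

8/21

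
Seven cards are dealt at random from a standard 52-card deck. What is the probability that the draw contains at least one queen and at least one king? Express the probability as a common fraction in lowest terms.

3105873/16723070

There are C(52,7) = 133784560 possible draws.
By inclusion-exclusion on the complements, draws missing all queens or all kings: C(48,7) + C(48,7) − C(44,7) = 73629072 + 73629072 − 38320568 = 108937576.
So draws with at least one of each: 133784560 − 108937576 = 24846984, probability 24846984/133784560 = 3105873/16723070.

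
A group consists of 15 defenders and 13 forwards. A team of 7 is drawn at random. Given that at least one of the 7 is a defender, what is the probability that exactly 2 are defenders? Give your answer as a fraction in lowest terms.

315/2756

Work in counts. Selections with at least one defender: C(28,7) − C(13,7) = 1184040 − 1716 = 1182324.
Of those, selections where exactly 2 are defenders: C(15,2)·C(13,5) = 105·1287 = 135135.
Conditional probability = 135135/1182324 = 315/2756.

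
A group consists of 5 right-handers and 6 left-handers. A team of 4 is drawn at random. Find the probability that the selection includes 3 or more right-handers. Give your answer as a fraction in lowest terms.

13/66

Total selections: C(11,4) = 330.
Favorable selections (3 or more right-handers): C(5,3)·C(6,1) + C(5,4)·C(6,0) = 60 + 5 = 65.
Probability = 65/330 = 13/66.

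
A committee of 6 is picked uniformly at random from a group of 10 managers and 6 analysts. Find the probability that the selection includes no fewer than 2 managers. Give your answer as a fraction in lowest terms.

Total selections: C(16,6) = 8008.
Count the complement (fewer than 2 managers): C(10,0)·C(6,6) + C(10,1)·C(6,5) = 1 + 60 = 61.
Probability = 1 − 61/8008 = 7947/8008.

7947/8008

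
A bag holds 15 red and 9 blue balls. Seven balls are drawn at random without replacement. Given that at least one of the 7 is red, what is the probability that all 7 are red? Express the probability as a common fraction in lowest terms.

Work in counts. Selections with at least one red: C(24,7) − C(9,7) = 346104 − 36 = 346068.
Of those, selections where all 7 are red: C(15,7) = 6435.
Conditional probability = 6435/346068 = 715/38452.

715/38452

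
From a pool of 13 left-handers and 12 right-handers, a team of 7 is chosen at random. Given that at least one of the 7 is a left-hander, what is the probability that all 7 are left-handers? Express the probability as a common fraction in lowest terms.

3/839

Work in counts. Selections with at least one left-hander: C(25,7) − C(12,7) = 480700 − 792 = 479908.
Of those, selections where all 7 are left-handers: C(13,7) = 1716.
Conditional probability = 1716/479908 = 3/839.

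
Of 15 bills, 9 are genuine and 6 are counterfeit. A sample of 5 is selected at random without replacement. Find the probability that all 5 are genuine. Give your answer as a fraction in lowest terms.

There are C(15,5) = 3003 possible selections.
Selections with all genuine: C(9,5) = 126.
Probability = 126/3003 = 6/143.

6/143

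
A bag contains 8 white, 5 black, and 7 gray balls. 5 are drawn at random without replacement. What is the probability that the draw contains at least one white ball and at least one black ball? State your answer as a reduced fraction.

115/152

There are C(20,5) = 15504 possible draws.
By inclusion-exclusion on the complements, draws missing all white or all black: C(12,5) + C(15,5) − C(7,5) = 792 + 3003 − 21 = 3774.
So draws with at least one of each: 15504 − 3774 = 11730, probability 11730/15504 = 115/152.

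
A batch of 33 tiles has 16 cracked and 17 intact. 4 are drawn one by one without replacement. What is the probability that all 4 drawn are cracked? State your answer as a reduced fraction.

Multiply the conditional probabilities at each draw: 16/33 · 15/32 · 14/31 · 13/30 = 43680/982080 = 91/2046.

91/2046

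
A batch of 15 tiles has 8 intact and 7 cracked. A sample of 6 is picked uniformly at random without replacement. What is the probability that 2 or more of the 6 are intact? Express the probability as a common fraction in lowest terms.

There are C(15,6) = 5005 ways to choose the 6.
Count the complement (fewer than 2 intact): C(8,0)·C(7,6) + C(8,1)·C(7,5) = 7 + 168 = 175.
Probability = 1 − 175/5005 = 4830/5005 = 138/143.

138/143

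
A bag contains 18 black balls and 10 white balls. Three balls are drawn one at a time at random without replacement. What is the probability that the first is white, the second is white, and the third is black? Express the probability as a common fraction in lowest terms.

15/182

Multiply the conditional probabilities at each draw: 10/28 · 9/27 · 18/26 = 1620/19656 = 15/182.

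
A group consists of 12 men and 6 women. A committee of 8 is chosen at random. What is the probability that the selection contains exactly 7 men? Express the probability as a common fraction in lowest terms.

The sample space is all 8-subsets of the 18: C(18,8) = 43758.
Selections with exactly 7 men: choose 7 of the 12 men and 1 of the 6 women, C(12,7)·C(6,1) = 792·6 = 4752.
Probability = 4752/43758 = 24/221.

24/221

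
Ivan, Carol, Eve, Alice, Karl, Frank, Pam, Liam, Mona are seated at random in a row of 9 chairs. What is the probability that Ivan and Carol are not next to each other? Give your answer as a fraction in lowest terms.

There are 9! = 362880 arrangements.
Arrangements with Ivan and Carol adjacent: 2·8! = 80640.
So not adjacent: 362880 − 80640 = 282240, probability 282240/362880 = 7/9.

7/9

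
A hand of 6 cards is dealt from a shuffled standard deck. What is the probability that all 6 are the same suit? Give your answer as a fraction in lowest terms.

66/195755

There are C(52,6) = 20358520 possible 6-card hands.
Hands of one suit: 4 suits × C(13,6) = 4·1716 = 6864.
Probability = 6864/20358520 = 66/195755.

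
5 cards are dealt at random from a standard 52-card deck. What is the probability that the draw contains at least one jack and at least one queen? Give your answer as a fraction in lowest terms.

There are C(52,5) = 2598960 possible draws.
By inclusion-exclusion on the complements, draws missing all jacks or all queens: C(48,5) + C(48,5) − C(44,5) = 1712304 + 1712304 − 1086008 = 2338600.
So draws with at least one of each: 2598960 − 2338600 = 260360, probability 260360/2598960 = 6509/64974.

6509/64974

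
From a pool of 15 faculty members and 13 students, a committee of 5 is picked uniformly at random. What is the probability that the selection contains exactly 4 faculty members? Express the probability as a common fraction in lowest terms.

13/72

The sample space is all 5-subsets of the 28: C(28,5) = 98280.
Selections with exactly 4 faculty members: choose 4 of the 15 faculty members and 1 of the 13 students, C(15,4)·C(13,1) = 1365·13 = 17745.
Probability = 17745/98280 = 13/72.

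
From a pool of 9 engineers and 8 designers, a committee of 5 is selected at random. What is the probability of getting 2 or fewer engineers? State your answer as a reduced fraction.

193/442

Total selections: C(17,5) = 6188.
Favorable selections (2 or fewer engineers): C(9,0)·C(8,5) + C(9,1)·C(8,4) + C(9,2)·C(8,3) = 56 + 630 + 2016 = 2702.
Probability = 2702/6188 = 193/442.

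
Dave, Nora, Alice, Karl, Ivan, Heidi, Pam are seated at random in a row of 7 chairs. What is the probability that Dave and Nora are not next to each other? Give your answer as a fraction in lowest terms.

There are 7! = 5040 arrangements.
Arrangements with Dave and Nora adjacent: 2·6! = 1440.
So not adjacent: 5040 − 1440 = 3600, probability 3600/5040 = 5/7.

5/7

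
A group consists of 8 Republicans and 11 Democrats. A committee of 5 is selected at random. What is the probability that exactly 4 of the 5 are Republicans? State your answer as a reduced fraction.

There are C(19,5) = 11628 ways to choose 5 from 19.
Selections with exactly 4 Republicans: choose 4 of the 8 Republicans and 1 of the 11 Democrats, C(8,4)·C(11,1) = 70·11 = 770.
Probability = 770/11628 = 385/5814.

385/5814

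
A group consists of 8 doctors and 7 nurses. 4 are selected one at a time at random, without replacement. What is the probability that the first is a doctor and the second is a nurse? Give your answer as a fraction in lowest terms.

4/15

Multiply the conditional probabilities at each draw: 8/15 · 7/14 = 56/210 = 4/15.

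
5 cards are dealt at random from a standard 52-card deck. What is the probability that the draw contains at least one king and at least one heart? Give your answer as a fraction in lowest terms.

229297/866320

There are C(52,5) = 2598960 possible draws.
By inclusion-exclusion on the complements, draws missing all kings or all hearts: C(48,5) + C(39,5) − C(36,5) = 1712304 + 575757 − 376992 = 1911069.
So draws with at least one of each: 2598960 − 1911069 = 687891, probability 687891/2598960 = 229297/866320.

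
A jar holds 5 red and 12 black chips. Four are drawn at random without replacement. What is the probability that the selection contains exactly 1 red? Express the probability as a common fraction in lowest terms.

55/119

There are C(17,4) = 2380 ways to choose 4 from 17.
Selections with exactly 1 red: choose 1 of the 5 red and 3 of the 12 black, C(5,1)·C(12,3) = 5·220 = 1100.
Probability = 1100/2380 = 55/119.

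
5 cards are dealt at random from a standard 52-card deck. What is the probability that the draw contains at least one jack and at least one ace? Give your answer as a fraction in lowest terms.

6509/64974

There are C(52,5) = 2598960 possible draws.
By inclusion-exclusion on the complements, draws missing all jacks or all aces: C(48,5) + C(48,5) − C(44,5) = 1712304 + 1712304 − 1086008 = 2338600.
So draws with at least one of each: 2598960 − 2338600 = 260360, probability 260360/2598960 = 6509/64974.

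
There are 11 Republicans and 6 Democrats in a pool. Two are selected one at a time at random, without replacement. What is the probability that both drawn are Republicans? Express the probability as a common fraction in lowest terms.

55/136

Multiply the conditional probabilities at each draw: 11/17 · 10/16 = 110/272 = 55/136.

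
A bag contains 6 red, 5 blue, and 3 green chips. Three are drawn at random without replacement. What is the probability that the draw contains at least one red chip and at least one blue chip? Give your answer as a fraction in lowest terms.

225/364

There are C(14,3) = 364 possible draws.
By inclusion-exclusion on the complements, draws missing all red or all blue: C(8,3) + C(9,3) − C(3,3) = 56 + 84 − 1 = 139.
So draws with at least one of each: 364 − 139 = 225, probability 225/364.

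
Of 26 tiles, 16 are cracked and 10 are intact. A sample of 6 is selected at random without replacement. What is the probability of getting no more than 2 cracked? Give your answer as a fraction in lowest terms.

2103/16445

Total selections: C(26,6) = 230230.
Favorable selections (no more than 2 cracked): C(16,0)·C(10,6) + C(16,1)·C(10,5) + C(16,2)·C(10,4) = 210 + 4032 + 25200 = 29442.
Probability = 29442/230230 = 2103/16445.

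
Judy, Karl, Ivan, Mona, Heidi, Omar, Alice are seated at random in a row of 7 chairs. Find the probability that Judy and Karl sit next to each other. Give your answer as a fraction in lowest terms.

2/7

There are 7! = 5040 arrangements.
Treat Judy and Karl as a block: 6! arrangements of the blocks × 2 orders within the block = 2·720 = 1440.
Probability = 1440/5040 = 2/7.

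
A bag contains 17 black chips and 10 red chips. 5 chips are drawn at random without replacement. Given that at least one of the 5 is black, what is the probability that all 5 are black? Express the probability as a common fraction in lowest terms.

Work in counts. Selections with at least one black: C(27,5) − C(10,5) = 80730 − 252 = 80478.
Of those, selections where all 5 are black: C(17,5) = 6188.
Conditional probability = 6188/80478 = 182/2367.

182/2367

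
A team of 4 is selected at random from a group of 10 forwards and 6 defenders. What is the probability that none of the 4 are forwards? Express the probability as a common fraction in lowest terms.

There are C(16,4) = 1820 possible selections.
Selections with no forwards (all defenders): C(6,4) = 15.
Probability = 15/1820 = 3/364.

3/364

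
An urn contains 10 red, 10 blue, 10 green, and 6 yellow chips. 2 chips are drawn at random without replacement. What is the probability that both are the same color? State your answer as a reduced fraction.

There are C(36,2) = 630 ways to draw 2 chips.
All same color: C(10,2) + C(10,2) + C(10,2) + C(6,2) = 45 + 45 + 45 + 15 = 150.
Probability = 150/630 = 5/21.

5/21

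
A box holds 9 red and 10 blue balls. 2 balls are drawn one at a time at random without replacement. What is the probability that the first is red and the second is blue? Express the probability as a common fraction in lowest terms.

Multiply the conditional probabilities at each draw: 9/19 · 10/18 = 90/342 = 5/19.

5/19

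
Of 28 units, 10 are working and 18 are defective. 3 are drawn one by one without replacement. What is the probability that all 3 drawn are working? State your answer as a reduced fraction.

Multiply the conditional probabilities at each draw: 10/28 · 9/27 · 8/26 = 720/19656 = 10/273.

10/273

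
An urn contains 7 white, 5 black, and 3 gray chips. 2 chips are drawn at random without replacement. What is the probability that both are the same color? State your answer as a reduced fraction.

There are C(15,2) = 105 ways to draw 2 chips.
All same color: C(7,2) + C(5,2) + C(3,2) = 21 + 10 + 3 = 34.
Probability = 34/105.

34/105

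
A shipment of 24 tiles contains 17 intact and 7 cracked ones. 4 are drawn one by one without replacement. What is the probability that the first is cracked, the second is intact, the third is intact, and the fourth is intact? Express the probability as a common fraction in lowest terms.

Multiply the conditional probabilities at each draw: 7/24 · 17/23 · 16/22 · 15/21 = 28560/255024 = 85/759.

85/759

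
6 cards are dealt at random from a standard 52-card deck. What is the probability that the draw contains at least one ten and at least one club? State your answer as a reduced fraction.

6772177/20358520

There are C(52,6) = 20358520 possible draws.
By inclusion-exclusion on the complements, draws missing all tens or all clubs: C(48,6) + C(39,6) − C(36,6) = 12271512 + 3262623 − 1947792 = 13586343.
So draws with at least one of each: 20358520 − 13586343 = 6772177, probability 6772177/20358520.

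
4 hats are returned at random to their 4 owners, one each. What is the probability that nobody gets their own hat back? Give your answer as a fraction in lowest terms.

There are 4! = 24 assignments.
By inclusion-exclusion, assignments with no fixed points: C(4,0)·4! − C(4,1)·3! + C(4,2)·2! − C(4,3)·1! + C(4,4)·0! = 9.
Probability = 9/24 = 3/8.

3/8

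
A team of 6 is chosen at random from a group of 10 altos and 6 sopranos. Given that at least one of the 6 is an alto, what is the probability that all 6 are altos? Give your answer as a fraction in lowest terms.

70/2669

Work in counts. Selections with at least one alto: C(16,6) − C(6,6) = 8008 − 1 = 8007.
Of those, selections where all 6 are altos: C(10,6) = 210.
Conditional probability = 210/8007 = 70/2669.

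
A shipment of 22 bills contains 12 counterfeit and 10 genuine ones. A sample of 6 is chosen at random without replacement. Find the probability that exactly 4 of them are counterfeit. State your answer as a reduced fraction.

There are C(22,6) = 74613 ways to choose 6 from 22.
Selections with exactly 4 counterfeit: choose 4 of the 12 counterfeit and 2 of the 10 genuine, C(12,4)·C(10,2) = 495·45 = 22275.
Probability = 22275/74613 = 675/2261.

675/2261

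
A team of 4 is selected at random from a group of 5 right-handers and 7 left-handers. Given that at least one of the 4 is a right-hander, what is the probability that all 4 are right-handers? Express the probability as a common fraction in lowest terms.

1/92

Work in counts. Selections with at least one right-hander: C(12,4) − C(7,4) = 495 − 35 = 460.
Of those, selections where all 4 are right-handers: C(5,4) = 5.
Conditional probability = 5/460 = 1/92.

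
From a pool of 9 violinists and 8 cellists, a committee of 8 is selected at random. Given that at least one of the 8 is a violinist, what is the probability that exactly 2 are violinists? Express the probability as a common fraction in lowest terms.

Work in counts. Selections with at least one violinist: C(17,8) − C(8,8) = 24310 − 1 = 24309.
Of those, selections where exactly 2 are violinists: C(9,2)·C(8,6) = 36·28 = 1008.
Conditional probability = 1008/24309 = 112/2701.

112/2701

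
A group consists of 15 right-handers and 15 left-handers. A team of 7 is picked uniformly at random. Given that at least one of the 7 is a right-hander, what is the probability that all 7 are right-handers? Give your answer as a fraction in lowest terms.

11/3469

Work in counts. Selections with at least one right-hander: C(30,7) − C(15,7) = 2035800 − 6435 = 2029365.
Of those, selections where all 7 are right-handers: C(15,7) = 6435.
Conditional probability = 6435/2029365 = 11/3469.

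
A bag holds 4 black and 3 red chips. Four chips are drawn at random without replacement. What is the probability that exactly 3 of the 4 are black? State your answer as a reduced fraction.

The sample space is all 4-subsets of the 7: C(7,4) = 35.
Selections with exactly 3 black: choose 3 of the 4 black and 1 of the 3 red, C(4,3)·C(3,1) = 4·3 = 12.
Probability = 12/35.

12/35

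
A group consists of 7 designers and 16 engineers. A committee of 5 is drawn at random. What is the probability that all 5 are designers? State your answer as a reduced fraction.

There are C(23,5) = 33649 possible selections.
Selections with all designers: C(7,5) = 21.
Probability = 21/33649 = 3/4807.

3/4807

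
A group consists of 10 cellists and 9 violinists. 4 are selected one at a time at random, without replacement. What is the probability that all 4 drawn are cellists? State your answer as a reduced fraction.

Multiply the conditional probabilities at each draw: 10/19 · 9/18 · 8/17 · 7/16 = 5040/93024 = 35/646.

35/646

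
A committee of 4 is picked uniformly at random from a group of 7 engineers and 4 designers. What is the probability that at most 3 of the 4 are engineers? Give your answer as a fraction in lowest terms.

Total selections: C(11,4) = 330.
The complement is exactly 4 engineers: C(7,4)·C(4,0) = 35.
Probability = 1 − 35/330 = 295/330 = 59/66.

59/66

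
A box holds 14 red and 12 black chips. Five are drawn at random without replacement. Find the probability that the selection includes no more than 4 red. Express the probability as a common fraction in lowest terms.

There are C(26,5) = 65780 ways to choose the 5.
The complement is exactly 5 red: C(14,5)·C(12,0) = 2002.
Probability = 1 − 2002/65780 = 63778/65780 = 223/230.

223/230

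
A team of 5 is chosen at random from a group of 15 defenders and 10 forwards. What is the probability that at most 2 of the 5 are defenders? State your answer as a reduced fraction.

There are C(25,5) = 53130 ways to choose the 5.
Favorable selections (at most 2 defenders): C(15,0)·C(10,5) + C(15,1)·C(10,4) + C(15,2)·C(10,3) = 252 + 3150 + 12600 = 16002.
Probability = 16002/53130 = 381/1265.

381/1265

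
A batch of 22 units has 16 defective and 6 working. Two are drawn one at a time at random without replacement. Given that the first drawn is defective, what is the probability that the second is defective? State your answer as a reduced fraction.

5/7

After removing one defective, 21 remain: 15 defective and 6 working.
So the probability the next is defective is 15/21 = 5/7.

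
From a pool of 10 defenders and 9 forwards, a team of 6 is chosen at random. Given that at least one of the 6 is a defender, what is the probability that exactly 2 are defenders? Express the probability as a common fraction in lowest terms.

135/644

Work in counts. Selections with at least one defender: C(19,6) − C(9,6) = 27132 − 84 = 27048.
Of those, selections where exactly 2 are defenders: C(10,2)·C(9,4) = 45·126 = 5670.
Conditional probability = 5670/27048 = 135/644.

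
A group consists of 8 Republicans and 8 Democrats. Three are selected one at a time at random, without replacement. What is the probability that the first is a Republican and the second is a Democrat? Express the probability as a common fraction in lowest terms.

4/15

Multiply the conditional probabilities at each draw: 8/16 · 8/15 = 64/240 = 4/15.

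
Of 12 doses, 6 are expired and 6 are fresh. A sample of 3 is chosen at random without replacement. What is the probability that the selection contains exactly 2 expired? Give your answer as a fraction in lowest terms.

There are C(12,3) = 220 ways to choose 3 from 12.
Selections with exactly 2 expired: choose 2 of the 6 expired and 1 of the 6 fresh, C(6,2)·C(6,1) = 15·6 = 90.
Probability = 90/220 = 9/22.

9/22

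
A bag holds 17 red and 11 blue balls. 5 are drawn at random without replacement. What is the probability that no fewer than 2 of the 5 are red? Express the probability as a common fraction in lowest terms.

3842/4095

There are C(28,5) = 98280 ways to choose the 5.
Count the complement (fewer than 2 red): C(17,0)·C(11,5) + C(17,1)·C(11,4) = 462 + 5610 = 6072.
Probability = 1 − 6072/98280 = 92208/98280 = 3842/4095.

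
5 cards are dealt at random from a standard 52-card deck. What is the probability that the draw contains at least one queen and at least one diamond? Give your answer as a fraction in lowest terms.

There are C(52,5) = 2598960 possible draws.
By inclusion-exclusion on the complements, draws missing all queens or all diamonds: C(48,5) + C(39,5) − C(36,5) = 1712304 + 575757 − 376992 = 1911069.
So draws with at least one of each: 2598960 − 1911069 = 687891, probability 687891/2598960 = 229297/866320.

229297/866320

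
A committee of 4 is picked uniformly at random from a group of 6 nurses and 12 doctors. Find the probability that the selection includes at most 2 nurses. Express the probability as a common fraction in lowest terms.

11/12

Total selections: C(18,4) = 3060.
Count the complement (more than 2 nurses): C(6,3)·C(12,1) + C(6,4)·C(12,0) = 240 + 15 = 255.
Probability = 1 − 255/3060 = 2805/3060 = 11/12.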